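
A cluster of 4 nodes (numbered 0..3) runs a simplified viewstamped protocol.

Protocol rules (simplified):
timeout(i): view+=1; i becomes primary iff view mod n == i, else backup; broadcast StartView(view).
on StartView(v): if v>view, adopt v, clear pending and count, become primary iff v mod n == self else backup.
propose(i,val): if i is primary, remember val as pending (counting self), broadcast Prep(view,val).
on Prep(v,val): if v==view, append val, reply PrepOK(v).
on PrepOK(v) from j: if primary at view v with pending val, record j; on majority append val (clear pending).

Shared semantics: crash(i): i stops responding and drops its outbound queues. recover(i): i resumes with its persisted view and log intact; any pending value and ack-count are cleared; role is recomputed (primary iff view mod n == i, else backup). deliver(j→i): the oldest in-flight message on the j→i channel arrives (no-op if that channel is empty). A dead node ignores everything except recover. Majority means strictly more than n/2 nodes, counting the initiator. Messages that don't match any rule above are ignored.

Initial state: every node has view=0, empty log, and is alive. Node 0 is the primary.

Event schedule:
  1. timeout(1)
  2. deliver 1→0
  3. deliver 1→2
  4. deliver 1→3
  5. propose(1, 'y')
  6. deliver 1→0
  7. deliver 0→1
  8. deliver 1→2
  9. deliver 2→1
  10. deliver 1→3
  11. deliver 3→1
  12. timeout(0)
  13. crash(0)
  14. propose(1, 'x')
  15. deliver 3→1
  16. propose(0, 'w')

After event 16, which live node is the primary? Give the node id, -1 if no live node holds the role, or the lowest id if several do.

1

[1] timeout(1) → N1(prim v1 [-])
[2] deliver 1→0 → N0(back v1 [-])
[3] deliver 1→2 → N2(back v1 [-])
[4] deliver 1→3 → N3(back v1 [-])
[5] propose(1,'y') → ∅
[6] deliver 1→0 → N0(back v1 [y])
[7] deliver 0→1 → ∅
[8] deliver 1→2 → N2(back v1 [y])
[9] deliver 2→1 → N1(prim v1 [y])
[10] deliver 1→3 → N3(back v1 [y])
[11] deliver 3→1 → ∅
[12] timeout(0) → N0(back v2 [y])
[13] crash(0) → N0(✗back v2 [y])
[14] propose(1,'x') → ∅
[15] deliver 3→1 → ∅
[16] propose(0,'w') → ∅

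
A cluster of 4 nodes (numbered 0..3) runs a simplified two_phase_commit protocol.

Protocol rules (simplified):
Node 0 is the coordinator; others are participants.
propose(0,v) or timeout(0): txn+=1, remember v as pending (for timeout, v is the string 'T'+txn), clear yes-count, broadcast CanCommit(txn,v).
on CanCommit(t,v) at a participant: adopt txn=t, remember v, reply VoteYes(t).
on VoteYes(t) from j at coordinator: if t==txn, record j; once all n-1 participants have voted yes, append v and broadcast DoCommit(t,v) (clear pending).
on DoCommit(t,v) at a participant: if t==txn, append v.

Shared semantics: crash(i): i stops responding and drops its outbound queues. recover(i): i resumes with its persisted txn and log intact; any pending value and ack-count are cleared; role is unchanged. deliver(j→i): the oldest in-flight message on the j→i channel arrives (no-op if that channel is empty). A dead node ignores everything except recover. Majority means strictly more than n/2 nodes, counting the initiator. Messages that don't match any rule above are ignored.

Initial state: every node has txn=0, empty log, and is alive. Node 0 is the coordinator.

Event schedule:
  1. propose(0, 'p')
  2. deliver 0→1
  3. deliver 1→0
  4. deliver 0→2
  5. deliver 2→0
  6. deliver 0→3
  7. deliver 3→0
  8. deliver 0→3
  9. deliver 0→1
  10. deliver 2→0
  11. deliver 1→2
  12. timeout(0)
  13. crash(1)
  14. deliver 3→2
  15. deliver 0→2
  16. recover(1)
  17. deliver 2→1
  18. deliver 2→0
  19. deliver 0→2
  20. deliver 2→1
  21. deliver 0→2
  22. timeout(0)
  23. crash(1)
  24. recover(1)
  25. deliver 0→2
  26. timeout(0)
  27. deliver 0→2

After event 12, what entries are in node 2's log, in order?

e1 propose(0,'p'): 0[coor,t=1,-]
e2 deliver 0→1: 1[part,t=1,-]
e3 deliver 1→0: ·
e4 deliver 0→2: 2[part,t=1,-]
e5 deliver 2→0: ·
e6 deliver 0→3: 3[part,t=1,-]
e7 deliver 3→0: 0[coor,t=1,p]
e8 deliver 0→3: 3[part,t=1,p]
e9 deliver 0→1: 1[part,t=1,p]
e10 deliver 2→0: ·
e11 deliver 1→2: ·
e12 timeout(0): 0[coor,t=2,p]

empty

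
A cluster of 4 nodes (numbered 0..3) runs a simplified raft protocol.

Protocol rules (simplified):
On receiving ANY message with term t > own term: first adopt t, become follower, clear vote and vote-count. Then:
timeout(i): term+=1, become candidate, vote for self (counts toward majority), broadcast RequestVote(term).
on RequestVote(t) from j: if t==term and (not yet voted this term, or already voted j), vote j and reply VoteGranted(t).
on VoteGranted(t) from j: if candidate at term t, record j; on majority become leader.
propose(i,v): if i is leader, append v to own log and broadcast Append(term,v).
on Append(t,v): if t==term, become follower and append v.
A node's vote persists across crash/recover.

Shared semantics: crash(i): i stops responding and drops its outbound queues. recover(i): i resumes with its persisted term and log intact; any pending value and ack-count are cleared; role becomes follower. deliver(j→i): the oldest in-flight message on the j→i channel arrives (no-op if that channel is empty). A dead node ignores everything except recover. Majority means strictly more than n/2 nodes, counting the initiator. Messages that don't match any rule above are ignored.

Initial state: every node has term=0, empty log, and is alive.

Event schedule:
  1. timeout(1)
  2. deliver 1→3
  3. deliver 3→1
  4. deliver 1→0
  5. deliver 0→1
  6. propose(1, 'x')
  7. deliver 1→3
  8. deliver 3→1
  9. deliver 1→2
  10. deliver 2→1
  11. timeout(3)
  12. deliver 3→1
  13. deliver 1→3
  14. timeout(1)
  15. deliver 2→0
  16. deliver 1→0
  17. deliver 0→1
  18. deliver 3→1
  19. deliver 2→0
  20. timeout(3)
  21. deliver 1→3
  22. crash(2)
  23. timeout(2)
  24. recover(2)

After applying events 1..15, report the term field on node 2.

1

after 1 — timeout(1): n1:cand/t1/[-]
after 2 — deliver 1→3: n3:foll/t1/[-]
after 3 — deliver 3→1: ·
after 4 — deliver 1→0: n0:foll/t1/[-]
after 5 — deliver 0→1: n1:lead/t1/[-]
after 6 — propose(1,'x'): n1:lead/t1/[x]
after 7 — deliver 1→3: n3:foll/t1/[x]
after 8 — deliver 3→1: ·
after 9 — deliver 1→2: n2:foll/t1/[-]
after 10 — deliver 2→1: ·
after 11 — timeout(3): n3:cand/t2/[x]
after 12 — deliver 3→1: n1:foll/t2/[x]
after 13 — deliver 1→3: ·
after 14 — timeout(1): n1:cand/t3/[x]
after 15 — deliver 2→0: ·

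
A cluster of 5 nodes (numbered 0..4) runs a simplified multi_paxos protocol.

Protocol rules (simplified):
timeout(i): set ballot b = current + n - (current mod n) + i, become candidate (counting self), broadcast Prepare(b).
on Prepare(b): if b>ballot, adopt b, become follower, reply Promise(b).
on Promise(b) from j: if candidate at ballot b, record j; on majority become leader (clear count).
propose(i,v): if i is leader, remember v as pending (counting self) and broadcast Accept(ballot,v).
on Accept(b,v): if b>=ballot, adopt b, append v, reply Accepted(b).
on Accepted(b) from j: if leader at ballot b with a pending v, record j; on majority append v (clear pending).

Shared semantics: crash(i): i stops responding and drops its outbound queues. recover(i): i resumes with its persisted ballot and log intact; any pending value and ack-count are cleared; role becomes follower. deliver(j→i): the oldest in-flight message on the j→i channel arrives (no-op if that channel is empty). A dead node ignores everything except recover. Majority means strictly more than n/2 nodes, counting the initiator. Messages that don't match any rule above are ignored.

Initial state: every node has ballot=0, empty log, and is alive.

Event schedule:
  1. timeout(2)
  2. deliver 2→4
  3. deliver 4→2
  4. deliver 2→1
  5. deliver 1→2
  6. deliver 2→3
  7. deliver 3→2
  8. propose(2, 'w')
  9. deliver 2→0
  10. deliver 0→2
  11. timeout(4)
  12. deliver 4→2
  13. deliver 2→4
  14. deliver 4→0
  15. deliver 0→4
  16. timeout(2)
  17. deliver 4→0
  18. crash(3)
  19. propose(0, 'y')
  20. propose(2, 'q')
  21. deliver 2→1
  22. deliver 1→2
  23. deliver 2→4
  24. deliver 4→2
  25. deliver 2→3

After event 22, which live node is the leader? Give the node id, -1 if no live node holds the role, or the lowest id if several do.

1. timeout(2):  <2:cand b7 ->
2. deliver 2→4:  <4:foll b7 ->
3. deliver 4→2:  nop
4. deliver 2→1:  <1:foll b7 ->
5. deliver 1→2:  <2:lead b7 ->
6. deliver 2→3:  <3:foll b7 ->
7. deliver 3→2:  nop
8. propose(2,'w'):  nop
9. deliver 2→0:  <0:foll b7 ->
10. deliver 0→2:  nop
11. timeout(4):  <4:cand b14 ->
12. deliver 4→2:  <2:foll b14 ->
13. deliver 2→4:  nop
14. deliver 4→0:  <0:foll b14 ->
15. deliver 0→4:  nop
16. timeout(2):  <2:cand b17 ->
17. deliver 4→0:  nop
18. crash(3):  <3:✗foll b7 ->
19. propose(0,'y'):  nop
20. propose(2,'q'):  nop
21. deliver 2→1:  <1:foll b7 w>
22. deliver 1→2:  nop

-1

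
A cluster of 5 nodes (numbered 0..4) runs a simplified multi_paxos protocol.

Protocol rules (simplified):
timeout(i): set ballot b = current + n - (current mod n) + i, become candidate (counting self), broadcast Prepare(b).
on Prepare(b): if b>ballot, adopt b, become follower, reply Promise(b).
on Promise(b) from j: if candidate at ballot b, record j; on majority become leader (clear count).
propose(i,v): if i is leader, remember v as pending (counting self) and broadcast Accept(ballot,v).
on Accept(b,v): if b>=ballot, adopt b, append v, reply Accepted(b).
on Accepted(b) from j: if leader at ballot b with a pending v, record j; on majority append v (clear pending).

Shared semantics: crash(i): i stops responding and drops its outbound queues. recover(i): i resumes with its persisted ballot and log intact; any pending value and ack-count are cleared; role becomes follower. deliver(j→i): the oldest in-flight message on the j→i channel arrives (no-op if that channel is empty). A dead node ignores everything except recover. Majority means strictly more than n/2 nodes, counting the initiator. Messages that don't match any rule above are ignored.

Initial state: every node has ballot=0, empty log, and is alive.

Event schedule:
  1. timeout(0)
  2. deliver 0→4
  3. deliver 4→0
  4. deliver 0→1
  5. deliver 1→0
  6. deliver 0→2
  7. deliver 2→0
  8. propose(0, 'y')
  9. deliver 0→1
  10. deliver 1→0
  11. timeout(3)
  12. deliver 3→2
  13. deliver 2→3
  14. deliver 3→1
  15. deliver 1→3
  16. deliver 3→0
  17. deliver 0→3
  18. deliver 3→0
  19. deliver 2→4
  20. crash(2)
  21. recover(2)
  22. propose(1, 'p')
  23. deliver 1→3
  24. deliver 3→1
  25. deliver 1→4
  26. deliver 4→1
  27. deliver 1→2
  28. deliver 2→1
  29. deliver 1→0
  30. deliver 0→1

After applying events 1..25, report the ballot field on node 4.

e1 timeout(0): 0[cand,b=5,-]
e2 deliver 0→4: 4[foll,b=5,-]
e3 deliver 4→0: ·
e4 deliver 0→1: 1[foll,b=5,-]
e5 deliver 1→0: 0[lead,b=5,-]
e6 deliver 0→2: 2[foll,b=5,-]
e7 deliver 2→0: ·
e8 propose(0,'y'): ·
e9 deliver 0→1: 1[foll,b=5,y]
e10 deliver 1→0: ·
e11 timeout(3): 3[cand,b=8,-]
e12 deliver 3→2: 2[foll,b=8,-]
e13 deliver 2→3: ·
e14 deliver 3→1: 1[foll,b=8,y]
e15 deliver 1→3: 3[lead,b=8,-]
e16 deliver 3→0: 0[foll,b=8,-]
e17 deliver 0→3: ·
e18 deliver 3→0: ·
e19 deliver 2→4: ·
e20 crash(2): 2[✗foll,b=8,-]
e21 recover(2): 2[foll,b=8,-]
e22 propose(1,'p'): ·
e23 deliver 1→3: ·
e24 deliver 3→1: ·
e25 deliver 1→4: ·

5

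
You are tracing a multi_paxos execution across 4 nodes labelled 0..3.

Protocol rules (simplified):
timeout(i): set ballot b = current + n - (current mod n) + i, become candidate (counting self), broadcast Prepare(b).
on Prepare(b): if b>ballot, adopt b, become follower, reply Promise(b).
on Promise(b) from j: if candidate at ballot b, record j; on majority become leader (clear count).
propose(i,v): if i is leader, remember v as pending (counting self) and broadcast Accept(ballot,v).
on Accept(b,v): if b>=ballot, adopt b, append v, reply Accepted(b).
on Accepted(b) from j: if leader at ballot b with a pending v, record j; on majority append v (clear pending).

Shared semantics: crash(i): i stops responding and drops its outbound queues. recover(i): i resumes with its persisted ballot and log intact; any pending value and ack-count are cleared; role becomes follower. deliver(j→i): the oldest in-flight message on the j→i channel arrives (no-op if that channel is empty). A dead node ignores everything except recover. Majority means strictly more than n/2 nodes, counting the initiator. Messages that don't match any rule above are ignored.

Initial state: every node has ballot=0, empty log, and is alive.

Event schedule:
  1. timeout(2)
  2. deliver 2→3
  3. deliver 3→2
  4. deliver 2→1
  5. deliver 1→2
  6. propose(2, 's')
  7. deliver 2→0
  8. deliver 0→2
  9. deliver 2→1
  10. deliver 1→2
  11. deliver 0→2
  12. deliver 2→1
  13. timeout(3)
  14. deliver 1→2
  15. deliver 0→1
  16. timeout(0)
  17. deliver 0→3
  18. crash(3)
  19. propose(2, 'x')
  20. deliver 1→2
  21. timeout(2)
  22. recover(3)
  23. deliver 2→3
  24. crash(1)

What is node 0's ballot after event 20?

8

step 1 timeout(2): 2={cand,b=6,log=-}
step 2 deliver 2→3: 3={foll,b=6,log=-}
step 3 deliver 3→2: —
step 4 deliver 2→1: 1={foll,b=6,log=-}
step 5 deliver 1→2: 2={lead,b=6,log=-}
step 6 propose(2,'s'): —
step 7 deliver 2→0: 0={foll,b=6,log=-}
step 8 deliver 0→2: —
step 9 deliver 2→1: 1={foll,b=6,log=s}
step 10 deliver 1→2: —
step 11 deliver 0→2: —
step 12 deliver 2→1: —
step 13 timeout(3): 3={cand,b=11,log=-}
step 14 deliver 1→2: —
step 15 deliver 0→1: —
step 16 timeout(0): 0={cand,b=8,log=-}
step 17 deliver 0→3: —
step 18 crash(3): 3={✗cand,b=11,log=-}
step 19 propose(2,'x'): —
step 20 deliver 1→2: —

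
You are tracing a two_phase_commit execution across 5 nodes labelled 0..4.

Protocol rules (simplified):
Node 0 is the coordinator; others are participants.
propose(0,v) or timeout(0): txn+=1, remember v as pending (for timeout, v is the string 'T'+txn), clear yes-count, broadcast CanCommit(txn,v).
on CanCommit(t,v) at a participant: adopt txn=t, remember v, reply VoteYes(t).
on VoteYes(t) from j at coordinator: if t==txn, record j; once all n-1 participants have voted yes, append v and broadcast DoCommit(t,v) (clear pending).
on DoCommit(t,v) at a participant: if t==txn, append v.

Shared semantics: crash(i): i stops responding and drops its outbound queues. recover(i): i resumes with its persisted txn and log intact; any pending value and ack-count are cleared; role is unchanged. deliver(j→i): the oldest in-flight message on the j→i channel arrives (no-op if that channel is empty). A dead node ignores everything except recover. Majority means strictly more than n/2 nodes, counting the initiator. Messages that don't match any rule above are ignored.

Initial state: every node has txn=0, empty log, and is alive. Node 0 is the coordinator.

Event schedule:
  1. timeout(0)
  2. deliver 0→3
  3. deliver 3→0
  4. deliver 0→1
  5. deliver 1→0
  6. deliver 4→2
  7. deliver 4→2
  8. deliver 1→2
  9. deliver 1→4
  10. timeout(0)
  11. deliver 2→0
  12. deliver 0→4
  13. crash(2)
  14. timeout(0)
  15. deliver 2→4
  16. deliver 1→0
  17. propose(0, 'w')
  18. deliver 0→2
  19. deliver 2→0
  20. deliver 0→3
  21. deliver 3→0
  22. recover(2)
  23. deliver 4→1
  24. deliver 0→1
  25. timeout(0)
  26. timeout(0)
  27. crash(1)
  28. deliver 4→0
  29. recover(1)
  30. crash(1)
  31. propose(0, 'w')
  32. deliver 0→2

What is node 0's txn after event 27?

6

step 1 timeout(0): 0={coor,t=1,log=-}
step 2 deliver 0→3: 3={part,t=1,log=-}
step 3 deliver 3→0: —
step 4 deliver 0→1: 1={part,t=1,log=-}
step 5 deliver 1→0: —
step 6 deliver 4→2: —
step 7 deliver 4→2: —
step 8 deliver 1→2: —
step 9 deliver 1→4: —
step 10 timeout(0): 0={coor,t=2,log=-}
step 11 deliver 2→0: —
step 12 deliver 0→4: 4={part,t=1,log=-}
step 13 crash(2): 2={✗part,t=0,log=-}
step 14 timeout(0): 0={coor,t=3,log=-}
step 15 deliver 2→4: —
step 16 deliver 1→0: —
step 17 propose(0,'w'): 0={coor,t=4,log=-}
step 18 deliver 0→2: —
step 19 deliver 2→0: —
step 20 deliver 0→3: 3={part,t=2,log=-}
step 21 deliver 3→0: —
step 22 recover(2): 2={part,t=0,log=-}
step 23 deliver 4→1: —
step 24 deliver 0→1: 1={part,t=2,log=-}
step 25 timeout(0): 0={coor,t=5,log=-}
step 26 timeout(0): 0={coor,t=6,log=-}
step 27 crash(1): 1={✗part,t=2,log=-}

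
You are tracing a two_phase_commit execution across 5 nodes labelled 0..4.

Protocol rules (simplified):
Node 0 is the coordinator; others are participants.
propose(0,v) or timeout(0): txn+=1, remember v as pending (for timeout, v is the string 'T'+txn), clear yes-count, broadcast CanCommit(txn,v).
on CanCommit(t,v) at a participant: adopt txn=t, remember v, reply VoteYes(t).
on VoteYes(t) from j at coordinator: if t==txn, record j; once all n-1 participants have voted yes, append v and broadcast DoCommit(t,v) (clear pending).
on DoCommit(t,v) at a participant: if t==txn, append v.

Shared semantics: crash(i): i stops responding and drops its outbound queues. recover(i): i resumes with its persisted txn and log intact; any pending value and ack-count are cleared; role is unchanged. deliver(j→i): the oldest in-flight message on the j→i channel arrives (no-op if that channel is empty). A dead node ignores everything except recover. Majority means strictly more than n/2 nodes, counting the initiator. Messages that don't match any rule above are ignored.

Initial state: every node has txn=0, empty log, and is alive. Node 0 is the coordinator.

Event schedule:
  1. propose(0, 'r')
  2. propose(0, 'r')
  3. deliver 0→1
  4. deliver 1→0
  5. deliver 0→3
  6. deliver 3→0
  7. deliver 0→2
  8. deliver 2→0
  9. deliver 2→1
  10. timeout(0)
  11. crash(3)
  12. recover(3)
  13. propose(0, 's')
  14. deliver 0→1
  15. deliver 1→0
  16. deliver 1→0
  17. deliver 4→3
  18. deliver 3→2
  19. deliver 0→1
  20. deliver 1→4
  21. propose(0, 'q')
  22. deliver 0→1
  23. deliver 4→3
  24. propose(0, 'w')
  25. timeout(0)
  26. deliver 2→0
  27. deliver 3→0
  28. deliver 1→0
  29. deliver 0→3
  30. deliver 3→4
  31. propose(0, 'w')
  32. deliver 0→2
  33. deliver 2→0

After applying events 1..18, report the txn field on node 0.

step 1 propose(0,'r'): 0={coor,t=1,log=-}
step 2 propose(0,'r'): 0={coor,t=2,log=-}
step 3 deliver 0→1: 1={part,t=1,log=-}
step 4 deliver 1→0: —
step 5 deliver 0→3: 3={part,t=1,log=-}
step 6 deliver 3→0: —
step 7 deliver 0→2: 2={part,t=1,log=-}
step 8 deliver 2→0: —
step 9 deliver 2→1: —
step 10 timeout(0): 0={coor,t=3,log=-}
step 11 crash(3): 3={✗part,t=1,log=-}
step 12 recover(3): 3={part,t=1,log=-}
step 13 propose(0,'s'): 0={coor,t=4,log=-}
step 14 deliver 0→1: 1={part,t=2,log=-}
step 15 deliver 1→0: —
step 16 deliver 1→0: —
step 17 deliver 4→3: —
step 18 deliver 3→2: —

4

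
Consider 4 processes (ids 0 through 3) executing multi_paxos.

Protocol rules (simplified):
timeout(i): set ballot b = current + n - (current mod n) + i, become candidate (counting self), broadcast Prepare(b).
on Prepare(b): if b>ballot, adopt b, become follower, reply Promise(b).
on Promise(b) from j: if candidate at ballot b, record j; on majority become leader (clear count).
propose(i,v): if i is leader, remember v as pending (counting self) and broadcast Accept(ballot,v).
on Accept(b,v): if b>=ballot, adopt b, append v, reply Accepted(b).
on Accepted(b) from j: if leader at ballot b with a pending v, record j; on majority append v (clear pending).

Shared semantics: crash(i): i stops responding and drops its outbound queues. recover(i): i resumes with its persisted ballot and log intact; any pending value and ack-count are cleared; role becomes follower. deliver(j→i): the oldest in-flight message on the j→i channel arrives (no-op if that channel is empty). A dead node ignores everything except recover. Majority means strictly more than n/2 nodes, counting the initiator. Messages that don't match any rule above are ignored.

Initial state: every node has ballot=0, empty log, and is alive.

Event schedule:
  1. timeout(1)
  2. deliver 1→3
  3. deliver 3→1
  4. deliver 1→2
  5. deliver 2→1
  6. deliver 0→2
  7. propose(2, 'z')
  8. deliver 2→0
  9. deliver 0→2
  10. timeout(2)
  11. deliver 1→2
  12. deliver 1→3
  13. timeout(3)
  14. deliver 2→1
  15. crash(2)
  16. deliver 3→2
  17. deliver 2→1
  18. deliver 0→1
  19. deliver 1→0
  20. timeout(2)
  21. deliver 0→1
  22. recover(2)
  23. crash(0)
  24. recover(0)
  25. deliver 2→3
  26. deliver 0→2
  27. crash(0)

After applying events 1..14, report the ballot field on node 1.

1. timeout(1):  <1:cand b5 ->
2. deliver 1→3:  <3:foll b5 ->
3. deliver 3→1:  nop
4. deliver 1→2:  <2:foll b5 ->
5. deliver 2→1:  <1:lead b5 ->
6. deliver 0→2:  nop
7. propose(2,'z'):  nop
8. deliver 2→0:  nop
9. deliver 0→2:  nop
10. timeout(2):  <2:cand b10 ->
11. deliver 1→2:  nop
12. deliver 1→3:  nop
13. timeout(3):  <3:cand b11 ->
14. deliver 2→1:  <1:foll b10 ->

10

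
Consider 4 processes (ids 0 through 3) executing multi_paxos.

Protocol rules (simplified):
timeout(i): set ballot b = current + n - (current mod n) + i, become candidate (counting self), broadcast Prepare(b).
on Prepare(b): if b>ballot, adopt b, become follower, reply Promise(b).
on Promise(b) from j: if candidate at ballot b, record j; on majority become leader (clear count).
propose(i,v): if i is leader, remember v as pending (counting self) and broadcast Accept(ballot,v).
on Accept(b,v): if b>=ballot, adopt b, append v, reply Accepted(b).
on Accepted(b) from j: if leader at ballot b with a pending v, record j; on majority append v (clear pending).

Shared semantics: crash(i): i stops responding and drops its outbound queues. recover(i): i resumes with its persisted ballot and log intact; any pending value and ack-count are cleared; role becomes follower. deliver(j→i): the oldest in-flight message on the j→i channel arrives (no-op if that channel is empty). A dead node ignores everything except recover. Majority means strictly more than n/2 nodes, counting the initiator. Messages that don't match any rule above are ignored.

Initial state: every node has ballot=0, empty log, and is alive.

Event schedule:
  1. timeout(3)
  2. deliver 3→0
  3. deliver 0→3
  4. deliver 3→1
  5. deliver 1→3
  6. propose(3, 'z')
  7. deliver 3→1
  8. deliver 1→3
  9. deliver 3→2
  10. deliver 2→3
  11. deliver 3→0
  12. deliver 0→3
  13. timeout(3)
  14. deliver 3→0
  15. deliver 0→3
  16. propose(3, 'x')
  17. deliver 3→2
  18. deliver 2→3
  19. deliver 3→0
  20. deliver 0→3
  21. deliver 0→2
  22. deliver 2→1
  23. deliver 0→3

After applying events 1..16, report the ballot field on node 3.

e1 timeout(3): 3[cand,b=7,-]
e2 deliver 3→0: 0[foll,b=7,-]
e3 deliver 0→3: ·
e4 deliver 3→1: 1[foll,b=7,-]
e5 deliver 1→3: 3[lead,b=7,-]
e6 propose(3,'z'): ·
e7 deliver 3→1: 1[foll,b=7,z]
e8 deliver 1→3: ·
e9 deliver 3→2: 2[foll,b=7,-]
e10 deliver 2→3: ·
e11 deliver 3→0: 0[foll,b=7,z]
e12 deliver 0→3: 3[lead,b=7,z]
e13 timeout(3): 3[cand,b=11,z]
e14 deliver 3→0: 0[foll,b=11,z]
e15 deliver 0→3: ·
e16 propose(3,'x'): ·

11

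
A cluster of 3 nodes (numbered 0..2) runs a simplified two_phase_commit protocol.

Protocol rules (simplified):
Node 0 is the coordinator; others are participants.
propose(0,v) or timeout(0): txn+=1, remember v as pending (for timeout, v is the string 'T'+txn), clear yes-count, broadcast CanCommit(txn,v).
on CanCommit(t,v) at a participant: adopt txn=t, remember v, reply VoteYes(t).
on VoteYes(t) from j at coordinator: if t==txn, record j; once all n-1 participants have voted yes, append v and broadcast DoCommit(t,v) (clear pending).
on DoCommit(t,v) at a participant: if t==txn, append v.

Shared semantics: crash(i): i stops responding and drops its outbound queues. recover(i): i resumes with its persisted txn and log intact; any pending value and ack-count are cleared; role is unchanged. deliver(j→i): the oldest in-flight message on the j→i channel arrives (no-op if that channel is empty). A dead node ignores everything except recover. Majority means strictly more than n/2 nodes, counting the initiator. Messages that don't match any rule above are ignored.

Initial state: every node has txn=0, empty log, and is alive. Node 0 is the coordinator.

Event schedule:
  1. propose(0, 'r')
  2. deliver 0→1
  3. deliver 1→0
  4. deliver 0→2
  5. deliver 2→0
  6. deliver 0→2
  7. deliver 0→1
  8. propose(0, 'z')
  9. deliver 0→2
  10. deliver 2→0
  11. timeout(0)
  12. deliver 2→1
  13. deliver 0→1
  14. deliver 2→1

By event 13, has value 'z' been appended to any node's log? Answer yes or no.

no

e1 propose(0,'r'): 0[coor,t=1,-]
e2 deliver 0→1: 1[part,t=1,-]
e3 deliver 1→0: ·
e4 deliver 0→2: 2[part,t=1,-]
e5 deliver 2→0: 0[coor,t=1,r]
e6 deliver 0→2: 2[part,t=1,r]
e7 deliver 0→1: 1[part,t=1,r]
e8 propose(0,'z'): 0[coor,t=2,r]
e9 deliver 0→2: 2[part,t=2,r]
e10 deliver 2→0: ·
e11 timeout(0): 0[coor,t=3,r]
e12 deliver 2→1: ·
e13 deliver 0→1: 1[part,t=2,r]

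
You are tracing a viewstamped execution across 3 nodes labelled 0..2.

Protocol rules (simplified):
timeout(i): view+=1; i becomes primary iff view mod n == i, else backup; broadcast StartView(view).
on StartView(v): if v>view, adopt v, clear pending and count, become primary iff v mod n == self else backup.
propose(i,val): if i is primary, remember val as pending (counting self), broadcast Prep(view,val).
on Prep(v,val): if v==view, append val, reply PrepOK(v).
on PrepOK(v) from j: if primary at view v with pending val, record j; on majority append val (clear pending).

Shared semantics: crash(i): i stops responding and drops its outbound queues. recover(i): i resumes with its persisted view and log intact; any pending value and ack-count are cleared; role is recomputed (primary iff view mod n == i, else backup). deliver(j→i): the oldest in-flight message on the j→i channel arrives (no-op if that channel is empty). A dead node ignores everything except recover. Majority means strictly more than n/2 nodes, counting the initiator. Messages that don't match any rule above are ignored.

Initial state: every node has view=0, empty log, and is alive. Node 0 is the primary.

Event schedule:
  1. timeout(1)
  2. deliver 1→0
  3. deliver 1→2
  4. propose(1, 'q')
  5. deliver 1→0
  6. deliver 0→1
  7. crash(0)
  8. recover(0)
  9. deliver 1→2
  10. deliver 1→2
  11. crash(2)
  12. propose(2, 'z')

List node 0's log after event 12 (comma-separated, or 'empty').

q

1. timeout(1):  <1:prim v1 ->
2. deliver 1→0:  <0:back v1 ->
3. deliver 1→2:  <2:back v1 ->
4. propose(1,'q'):  nop
5. deliver 1→0:  <0:back v1 q>
6. deliver 0→1:  <1:prim v1 q>
7. crash(0):  <0:✗back v1 q>
8. recover(0):  <0:back v1 q>
9. deliver 1→2:  <2:back v1 q>
10. deliver 1→2:  nop
11. crash(2):  <2:✗back v1 q>
12. propose(2,'z'):  nop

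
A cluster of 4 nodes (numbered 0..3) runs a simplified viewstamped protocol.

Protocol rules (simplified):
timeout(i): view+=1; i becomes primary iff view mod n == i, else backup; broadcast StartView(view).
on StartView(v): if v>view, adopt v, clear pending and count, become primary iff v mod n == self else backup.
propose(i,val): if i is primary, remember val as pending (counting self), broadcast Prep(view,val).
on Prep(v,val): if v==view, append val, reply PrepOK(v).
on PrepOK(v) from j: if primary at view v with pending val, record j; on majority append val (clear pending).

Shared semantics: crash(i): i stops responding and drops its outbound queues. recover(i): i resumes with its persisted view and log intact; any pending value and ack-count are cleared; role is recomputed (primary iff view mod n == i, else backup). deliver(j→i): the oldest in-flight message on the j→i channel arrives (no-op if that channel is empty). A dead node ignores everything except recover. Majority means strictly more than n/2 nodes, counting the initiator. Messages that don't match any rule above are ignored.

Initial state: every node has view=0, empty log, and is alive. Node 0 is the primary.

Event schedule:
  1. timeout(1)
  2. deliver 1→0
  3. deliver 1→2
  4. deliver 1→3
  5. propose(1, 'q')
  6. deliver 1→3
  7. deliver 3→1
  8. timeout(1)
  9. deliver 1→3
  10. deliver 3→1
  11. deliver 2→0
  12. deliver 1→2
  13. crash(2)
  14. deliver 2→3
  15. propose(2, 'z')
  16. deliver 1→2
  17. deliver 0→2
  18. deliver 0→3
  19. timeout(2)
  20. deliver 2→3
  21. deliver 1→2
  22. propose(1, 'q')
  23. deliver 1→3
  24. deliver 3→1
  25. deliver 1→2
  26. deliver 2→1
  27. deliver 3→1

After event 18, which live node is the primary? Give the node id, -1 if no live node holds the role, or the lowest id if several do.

-1

e1 timeout(1): 1[prim,v=1,-]
e2 deliver 1→0: 0[back,v=1,-]
e3 deliver 1→2: 2[back,v=1,-]
e4 deliver 1→3: 3[back,v=1,-]
e5 propose(1,'q'): ·
e6 deliver 1→3: 3[back,v=1,q]
e7 deliver 3→1: ·
e8 timeout(1): 1[back,v=2,-]
e9 deliver 1→3: 3[back,v=2,q]
e10 deliver 3→1: ·
e11 deliver 2→0: ·
e12 deliver 1→2: 2[back,v=1,q]
e13 crash(2): 2[✗back,v=1,q]
e14 deliver 2→3: ·
e15 propose(2,'z'): ·
e16 deliver 1→2: ·
e17 deliver 0→2: ·
e18 deliver 0→3: ·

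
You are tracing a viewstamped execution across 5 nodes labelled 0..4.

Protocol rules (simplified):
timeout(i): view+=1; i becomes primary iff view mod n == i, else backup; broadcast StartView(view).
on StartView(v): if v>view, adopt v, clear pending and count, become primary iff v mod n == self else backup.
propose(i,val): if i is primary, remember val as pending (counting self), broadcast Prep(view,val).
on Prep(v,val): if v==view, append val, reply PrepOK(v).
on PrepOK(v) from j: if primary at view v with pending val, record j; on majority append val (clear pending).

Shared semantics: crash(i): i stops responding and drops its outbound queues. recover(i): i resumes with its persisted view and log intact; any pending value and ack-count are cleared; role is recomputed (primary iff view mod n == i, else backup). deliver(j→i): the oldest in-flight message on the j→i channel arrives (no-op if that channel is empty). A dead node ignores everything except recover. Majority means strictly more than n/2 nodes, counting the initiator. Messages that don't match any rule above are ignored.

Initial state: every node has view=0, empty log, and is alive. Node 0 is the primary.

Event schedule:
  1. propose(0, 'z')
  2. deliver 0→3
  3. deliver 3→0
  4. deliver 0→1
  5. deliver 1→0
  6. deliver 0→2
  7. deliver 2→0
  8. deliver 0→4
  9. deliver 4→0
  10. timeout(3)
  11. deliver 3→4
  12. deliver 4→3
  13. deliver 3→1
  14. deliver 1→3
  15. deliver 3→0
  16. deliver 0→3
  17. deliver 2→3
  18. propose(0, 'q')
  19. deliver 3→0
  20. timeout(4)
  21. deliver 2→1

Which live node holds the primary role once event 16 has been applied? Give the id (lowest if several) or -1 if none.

step 1 propose(0,'z'): —
step 2 deliver 0→3: 3={back,v=0,log=z}
step 3 deliver 3→0: —
step 4 deliver 0→1: 1={back,v=0,log=z}
step 5 deliver 1→0: 0={prim,v=0,log=z}
step 6 deliver 0→2: 2={back,v=0,log=z}
step 7 deliver 2→0: —
step 8 deliver 0→4: 4={back,v=0,log=z}
step 9 deliver 4→0: —
step 10 timeout(3): 3={back,v=1,log=z}
step 11 deliver 3→4: 4={back,v=1,log=z}
step 12 deliver 4→3: —
step 13 deliver 3→1: 1={prim,v=1,log=z}
step 14 deliver 1→3: —
step 15 deliver 3→0: 0={back,v=1,log=z}
step 16 deliver 0→3: —

1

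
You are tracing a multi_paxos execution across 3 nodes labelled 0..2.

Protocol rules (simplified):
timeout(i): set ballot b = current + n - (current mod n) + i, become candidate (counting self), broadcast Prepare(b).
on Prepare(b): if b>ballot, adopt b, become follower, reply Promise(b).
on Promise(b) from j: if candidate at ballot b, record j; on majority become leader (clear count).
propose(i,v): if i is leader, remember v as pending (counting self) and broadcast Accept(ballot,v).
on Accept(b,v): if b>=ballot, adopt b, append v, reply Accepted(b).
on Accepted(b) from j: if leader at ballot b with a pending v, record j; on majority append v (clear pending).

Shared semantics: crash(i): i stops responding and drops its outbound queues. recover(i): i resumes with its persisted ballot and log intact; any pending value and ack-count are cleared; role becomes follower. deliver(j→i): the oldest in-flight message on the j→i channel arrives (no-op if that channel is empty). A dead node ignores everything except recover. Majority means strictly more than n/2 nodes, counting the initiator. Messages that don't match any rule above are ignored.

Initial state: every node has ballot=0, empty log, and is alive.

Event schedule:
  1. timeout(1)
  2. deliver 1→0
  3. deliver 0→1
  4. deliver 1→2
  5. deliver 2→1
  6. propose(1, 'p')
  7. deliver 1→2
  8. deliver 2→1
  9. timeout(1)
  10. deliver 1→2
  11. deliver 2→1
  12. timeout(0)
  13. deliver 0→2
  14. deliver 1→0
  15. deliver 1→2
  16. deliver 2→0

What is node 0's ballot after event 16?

6

e1 timeout(1): 1[cand,b=4,-]
e2 deliver 1→0: 0[foll,b=4,-]
e3 deliver 0→1: 1[lead,b=4,-]
e4 deliver 1→2: 2[foll,b=4,-]
e5 deliver 2→1: ·
e6 propose(1,'p'): ·
e7 deliver 1→2: 2[foll,b=4,p]
e8 deliver 2→1: 1[lead,b=4,p]
e9 timeout(1): 1[cand,b=7,p]
e10 deliver 1→2: 2[foll,b=7,p]
e11 deliver 2→1: 1[lead,b=7,p]
e12 timeout(0): 0[cand,b=6,-]
e13 deliver 0→2: ·
e14 deliver 1→0: ·
e15 deliver 1→2: ·
e16 deliver 2→0: ·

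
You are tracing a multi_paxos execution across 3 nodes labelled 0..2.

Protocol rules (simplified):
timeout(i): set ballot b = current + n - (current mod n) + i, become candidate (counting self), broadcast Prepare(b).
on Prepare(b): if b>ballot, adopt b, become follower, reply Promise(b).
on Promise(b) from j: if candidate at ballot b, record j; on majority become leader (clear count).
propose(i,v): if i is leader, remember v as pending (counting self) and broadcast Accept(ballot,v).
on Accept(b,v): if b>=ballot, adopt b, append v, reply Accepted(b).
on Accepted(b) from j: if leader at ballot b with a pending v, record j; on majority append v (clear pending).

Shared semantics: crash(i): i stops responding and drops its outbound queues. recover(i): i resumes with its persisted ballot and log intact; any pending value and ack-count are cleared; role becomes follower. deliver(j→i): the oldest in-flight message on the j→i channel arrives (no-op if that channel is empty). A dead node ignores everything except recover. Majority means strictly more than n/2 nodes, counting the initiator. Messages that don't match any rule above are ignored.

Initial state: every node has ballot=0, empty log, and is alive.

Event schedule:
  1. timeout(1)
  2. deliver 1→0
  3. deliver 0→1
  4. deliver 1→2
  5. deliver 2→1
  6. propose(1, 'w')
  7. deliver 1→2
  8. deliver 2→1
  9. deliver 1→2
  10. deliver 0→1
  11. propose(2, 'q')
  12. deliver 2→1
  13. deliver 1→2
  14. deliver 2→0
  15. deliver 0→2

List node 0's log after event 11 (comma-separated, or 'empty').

after 1 — timeout(1): n1:cand/b4/[-]
after 2 — deliver 1→0: n0:foll/b4/[-]
after 3 — deliver 0→1: n1:lead/b4/[-]
after 4 — deliver 1→2: n2:foll/b4/[-]
after 5 — deliver 2→1: ·
after 6 — propose(1,'w'): ·
after 7 — deliver 1→2: n2:foll/b4/[w]
after 8 — deliver 2→1: n1:lead/b4/[w]
after 9 — deliver 1→2: ·
after 10 — deliver 0→1: ·
after 11 — propose(2,'q'): ·

empty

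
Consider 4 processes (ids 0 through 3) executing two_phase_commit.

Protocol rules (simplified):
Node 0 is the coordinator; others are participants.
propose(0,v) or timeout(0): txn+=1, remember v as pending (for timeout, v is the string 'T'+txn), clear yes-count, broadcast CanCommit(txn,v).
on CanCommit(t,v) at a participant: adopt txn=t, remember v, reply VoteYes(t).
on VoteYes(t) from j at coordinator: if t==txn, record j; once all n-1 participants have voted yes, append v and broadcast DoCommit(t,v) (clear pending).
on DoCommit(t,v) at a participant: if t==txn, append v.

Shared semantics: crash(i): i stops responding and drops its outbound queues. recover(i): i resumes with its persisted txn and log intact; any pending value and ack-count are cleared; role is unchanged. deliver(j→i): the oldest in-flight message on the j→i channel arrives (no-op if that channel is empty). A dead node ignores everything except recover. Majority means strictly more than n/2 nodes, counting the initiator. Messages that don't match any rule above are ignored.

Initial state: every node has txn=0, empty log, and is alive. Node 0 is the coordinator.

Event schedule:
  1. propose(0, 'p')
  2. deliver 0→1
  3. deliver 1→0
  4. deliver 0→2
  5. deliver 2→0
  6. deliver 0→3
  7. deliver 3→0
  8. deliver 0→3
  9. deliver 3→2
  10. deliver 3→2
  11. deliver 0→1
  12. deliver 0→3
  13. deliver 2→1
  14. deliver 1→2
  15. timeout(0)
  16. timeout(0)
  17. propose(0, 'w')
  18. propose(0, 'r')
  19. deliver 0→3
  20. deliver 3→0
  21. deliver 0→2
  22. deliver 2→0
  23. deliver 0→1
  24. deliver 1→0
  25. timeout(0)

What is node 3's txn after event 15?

1

after 1 — propose(0,'p'): n0:coor/t1/[-]
after 2 — deliver 0→1: n1:part/t1/[-]
after 3 — deliver 1→0: ·
after 4 — deliver 0→2: n2:part/t1/[-]
after 5 — deliver 2→0: ·
after 6 — deliver 0→3: n3:part/t1/[-]
after 7 — deliver 3→0: n0:coor/t1/[p]
after 8 — deliver 0→3: n3:part/t1/[p]
after 9 — deliver 3→2: ·
after 10 — deliver 3→2: ·
after 11 — deliver 0→1: n1:part/t1/[p]
after 12 — deliver 0→3: ·
after 13 — deliver 2→1: ·
after 14 — deliver 1→2: ·
after 15 — timeout(0): n0:coor/t2/[p]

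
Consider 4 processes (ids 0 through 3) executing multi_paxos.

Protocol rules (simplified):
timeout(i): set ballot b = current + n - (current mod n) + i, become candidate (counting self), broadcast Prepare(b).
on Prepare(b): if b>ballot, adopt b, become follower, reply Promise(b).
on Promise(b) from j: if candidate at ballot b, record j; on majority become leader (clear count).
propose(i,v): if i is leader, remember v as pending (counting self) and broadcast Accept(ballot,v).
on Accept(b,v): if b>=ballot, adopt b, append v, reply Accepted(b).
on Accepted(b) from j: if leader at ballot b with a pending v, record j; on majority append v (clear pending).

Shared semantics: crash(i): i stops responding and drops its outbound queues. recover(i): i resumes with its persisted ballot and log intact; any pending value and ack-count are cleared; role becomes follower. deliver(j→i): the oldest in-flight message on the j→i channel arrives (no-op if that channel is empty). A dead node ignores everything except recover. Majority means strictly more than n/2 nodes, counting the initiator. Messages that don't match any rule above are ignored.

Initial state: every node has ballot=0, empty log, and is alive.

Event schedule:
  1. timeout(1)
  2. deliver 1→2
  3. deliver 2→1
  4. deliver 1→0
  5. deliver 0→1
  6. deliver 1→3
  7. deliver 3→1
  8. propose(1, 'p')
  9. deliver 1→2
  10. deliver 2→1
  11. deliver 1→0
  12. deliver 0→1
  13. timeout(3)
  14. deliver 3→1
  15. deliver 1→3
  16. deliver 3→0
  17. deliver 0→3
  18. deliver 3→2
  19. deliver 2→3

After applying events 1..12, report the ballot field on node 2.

5

[1] timeout(1) → N1(cand b5 [-])
[2] deliver 1→2 → N2(foll b5 [-])
[3] deliver 2→1 → ∅
[4] deliver 1→0 → N0(foll b5 [-])
[5] deliver 0→1 → N1(lead b5 [-])
[6] deliver 1→3 → N3(foll b5 [-])
[7] deliver 3→1 → ∅
[8] propose(1,'p') → ∅
[9] deliver 1→2 → N2(foll b5 [p])
[10] deliver 2→1 → ∅
[11] deliver 1→0 → N0(foll b5 [p])
[12] deliver 0→1 → N1(lead b5 [p])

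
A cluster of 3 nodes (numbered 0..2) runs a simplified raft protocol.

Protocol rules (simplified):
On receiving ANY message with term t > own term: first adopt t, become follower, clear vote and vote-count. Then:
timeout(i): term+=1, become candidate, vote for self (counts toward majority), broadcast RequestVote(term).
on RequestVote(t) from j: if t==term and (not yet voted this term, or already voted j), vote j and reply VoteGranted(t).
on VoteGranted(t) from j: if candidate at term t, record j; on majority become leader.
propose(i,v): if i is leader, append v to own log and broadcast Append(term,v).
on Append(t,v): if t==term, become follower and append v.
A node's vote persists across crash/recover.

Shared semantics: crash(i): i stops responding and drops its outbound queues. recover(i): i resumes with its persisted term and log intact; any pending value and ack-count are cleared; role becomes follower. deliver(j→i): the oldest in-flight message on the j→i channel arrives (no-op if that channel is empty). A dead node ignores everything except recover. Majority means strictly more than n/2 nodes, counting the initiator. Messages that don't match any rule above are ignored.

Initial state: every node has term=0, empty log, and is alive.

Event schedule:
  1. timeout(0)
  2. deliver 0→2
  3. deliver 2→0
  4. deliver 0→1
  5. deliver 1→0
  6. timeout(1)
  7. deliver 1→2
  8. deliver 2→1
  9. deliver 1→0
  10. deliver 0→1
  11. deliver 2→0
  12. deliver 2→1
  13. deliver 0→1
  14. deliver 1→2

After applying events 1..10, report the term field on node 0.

after 1 — timeout(0): n0:cand/t1/[-]
after 2 — deliver 0→2: n2:foll/t1/[-]
after 3 — deliver 2→0: n0:lead/t1/[-]
after 4 — deliver 0→1: n1:foll/t1/[-]
after 5 — deliver 1→0: ·
after 6 — timeout(1): n1:cand/t2/[-]
after 7 — deliver 1→2: n2:foll/t2/[-]
after 8 — deliver 2→1: n1:lead/t2/[-]
after 9 — deliver 1→0: n0:foll/t2/[-]
after 10 — deliver 0→1: ·

2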